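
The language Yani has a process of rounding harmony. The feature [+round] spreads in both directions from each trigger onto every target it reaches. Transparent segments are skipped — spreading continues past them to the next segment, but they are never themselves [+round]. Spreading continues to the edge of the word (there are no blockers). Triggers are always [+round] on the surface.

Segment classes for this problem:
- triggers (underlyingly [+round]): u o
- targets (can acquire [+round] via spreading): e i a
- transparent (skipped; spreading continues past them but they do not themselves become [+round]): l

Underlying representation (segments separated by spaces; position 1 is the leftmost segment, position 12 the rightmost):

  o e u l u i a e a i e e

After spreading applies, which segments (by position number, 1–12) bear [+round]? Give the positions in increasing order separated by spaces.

From /o/ at 1 rightward: 2 /e/ → [+round]; 3 /u/ is itself a trigger — this domain ends here.
From /o/ at 1 leftward: word edge.
From /u/ at 3 rightward: 4 /l/ transparent; 5 /u/ is itself a trigger — this domain ends here.
From /u/ at 3 leftward: 2 /e/ → [+round]; 1 /o/ is itself a trigger — this domain ends here.
From /u/ at 5 rightward: 6 /i/ → [+round]; 7 /a/ → [+round]; 8 /e/ → [+round]; 9 /a/ → [+round]; 10 /i/ → [+round]; 11 /e/ → [+round]; 12 /e/ → [+round]; word edge.
From /u/ at 5 leftward: 4 /l/ transparent; 3 /u/ is itself a trigger — this domain ends here.

1 2 3 5 6 7 8 9 10 11 12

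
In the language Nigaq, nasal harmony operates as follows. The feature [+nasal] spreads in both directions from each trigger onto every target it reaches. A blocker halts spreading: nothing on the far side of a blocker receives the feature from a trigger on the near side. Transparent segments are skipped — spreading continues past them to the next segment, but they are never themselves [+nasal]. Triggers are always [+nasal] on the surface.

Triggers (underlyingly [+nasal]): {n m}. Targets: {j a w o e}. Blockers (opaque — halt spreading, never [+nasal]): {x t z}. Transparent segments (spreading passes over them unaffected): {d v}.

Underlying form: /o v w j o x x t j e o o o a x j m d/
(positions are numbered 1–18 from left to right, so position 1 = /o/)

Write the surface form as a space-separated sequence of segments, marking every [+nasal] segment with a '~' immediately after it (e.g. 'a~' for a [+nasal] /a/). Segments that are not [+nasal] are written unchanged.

From /m/ at 17 rightward: 18 /d/ transparent; word edge.
From /m/ at 17 leftward: 16 /j/ → [+nasal]; 15 /x/ blocks.
Targets with no active source: positions 1 3 4 5 9 10 11 12 13 14 stay [-nasal].
[+nasal] positions on the surface: 16 17.

o v w j o x x t j e o o o a x j~ m~ d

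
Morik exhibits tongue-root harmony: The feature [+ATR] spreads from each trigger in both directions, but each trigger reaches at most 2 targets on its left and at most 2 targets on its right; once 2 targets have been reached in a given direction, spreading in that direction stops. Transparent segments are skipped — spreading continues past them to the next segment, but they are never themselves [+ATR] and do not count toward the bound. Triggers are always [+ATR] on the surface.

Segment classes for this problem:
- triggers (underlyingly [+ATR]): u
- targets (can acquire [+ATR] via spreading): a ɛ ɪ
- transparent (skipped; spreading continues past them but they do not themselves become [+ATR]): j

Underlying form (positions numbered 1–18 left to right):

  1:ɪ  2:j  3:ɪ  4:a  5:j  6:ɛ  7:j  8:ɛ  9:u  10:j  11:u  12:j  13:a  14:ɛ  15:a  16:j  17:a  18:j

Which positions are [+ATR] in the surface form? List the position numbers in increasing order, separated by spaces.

6 8 9 11 13 14

From /u/ at 9 rightward: 10 /j/ transparent; 11 /u/ is itself a trigger — this domain ends here.
From /u/ at 9 leftward: 8 /ɛ/ → [+ATR]; 7 /j/ transparent; 6 /ɛ/ → [+ATR]; bound reached.
From /u/ at 11 rightward: 12 /j/ transparent; 13 /a/ → [+ATR]; 14 /ɛ/ → [+ATR]; bound reached.
From /u/ at 11 leftward: 10 /j/ transparent; 9 /u/ is itself a trigger — this domain ends here.
Targets with no active source: positions 1 3 4 15 17 stay [-ATR].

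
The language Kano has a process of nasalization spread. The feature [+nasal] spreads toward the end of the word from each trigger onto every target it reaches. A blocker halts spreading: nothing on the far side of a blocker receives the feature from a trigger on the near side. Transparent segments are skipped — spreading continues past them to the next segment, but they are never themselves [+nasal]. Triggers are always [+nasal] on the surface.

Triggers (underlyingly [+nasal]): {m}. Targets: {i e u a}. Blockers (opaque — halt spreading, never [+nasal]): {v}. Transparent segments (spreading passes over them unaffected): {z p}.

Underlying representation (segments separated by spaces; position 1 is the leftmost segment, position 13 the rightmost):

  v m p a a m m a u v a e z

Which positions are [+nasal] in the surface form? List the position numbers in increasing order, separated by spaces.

2 4 5 6 7 8 9

From /m/ at 2 rightward: 3 /p/ transparent; 4 /a/ → [+nasal]; 5 /a/ → [+nasal]; 6 /m/ is itself a trigger — this domain ends here.
From /m/ at 6 rightward: 7 /m/ is itself a trigger — this domain ends here.
From /m/ at 7 rightward: 8 /a/ → [+nasal]; 9 /u/ → [+nasal]; 10 /v/ blocks.
Targets with no active source: positions 11 12 stay [-nasal].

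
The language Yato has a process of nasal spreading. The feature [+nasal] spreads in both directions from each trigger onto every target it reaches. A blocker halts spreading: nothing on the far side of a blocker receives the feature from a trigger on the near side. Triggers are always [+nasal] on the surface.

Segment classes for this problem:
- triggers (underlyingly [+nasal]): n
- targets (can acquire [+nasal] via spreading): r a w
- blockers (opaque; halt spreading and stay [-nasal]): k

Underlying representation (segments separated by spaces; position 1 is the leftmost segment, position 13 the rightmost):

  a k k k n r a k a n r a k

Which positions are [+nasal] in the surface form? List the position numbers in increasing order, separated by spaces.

From /n/ at 5 rightward: 6 /r/ → [+nasal]; 7 /a/ → [+nasal]; 8 /k/ blocks.
From /n/ at 5 leftward: 4 /k/ blocks.
From /n/ at 10 rightward: 11 /r/ → [+nasal]; 12 /a/ → [+nasal]; 13 /k/ blocks.
From /n/ at 10 leftward: 9 /a/ → [+nasal]; 8 /k/ blocks.
Target with no active source: position 1 stays [-nasal].

5 6 7 9 10 11 12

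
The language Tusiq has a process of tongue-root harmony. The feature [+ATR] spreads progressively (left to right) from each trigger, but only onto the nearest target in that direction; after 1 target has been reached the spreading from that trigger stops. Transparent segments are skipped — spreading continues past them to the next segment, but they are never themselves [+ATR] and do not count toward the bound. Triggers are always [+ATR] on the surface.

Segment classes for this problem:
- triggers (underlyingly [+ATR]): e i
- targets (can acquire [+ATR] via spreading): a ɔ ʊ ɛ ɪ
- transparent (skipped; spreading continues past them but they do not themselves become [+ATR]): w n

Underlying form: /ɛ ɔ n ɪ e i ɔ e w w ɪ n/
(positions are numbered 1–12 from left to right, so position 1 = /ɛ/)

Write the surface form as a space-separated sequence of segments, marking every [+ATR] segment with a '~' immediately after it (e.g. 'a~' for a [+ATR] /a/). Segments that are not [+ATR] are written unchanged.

From /e/ at 5 rightward: 6 /i/ is itself a trigger — this domain ends here.
From /i/ at 6 rightward: 7 /ɔ/ → [+ATR]; bound reached.
From /e/ at 8 rightward: 9 /w/ transparent; 10 /w/ transparent; 11 /ɪ/ → [+ATR]; bound reached.
Targets with no active source: positions 1 2 4 stay [-ATR].
[+ATR] positions on the surface: 5 6 7 8 11.

ɛ ɔ n ɪ e~ i~ ɔ~ e~ w w ɪ~ n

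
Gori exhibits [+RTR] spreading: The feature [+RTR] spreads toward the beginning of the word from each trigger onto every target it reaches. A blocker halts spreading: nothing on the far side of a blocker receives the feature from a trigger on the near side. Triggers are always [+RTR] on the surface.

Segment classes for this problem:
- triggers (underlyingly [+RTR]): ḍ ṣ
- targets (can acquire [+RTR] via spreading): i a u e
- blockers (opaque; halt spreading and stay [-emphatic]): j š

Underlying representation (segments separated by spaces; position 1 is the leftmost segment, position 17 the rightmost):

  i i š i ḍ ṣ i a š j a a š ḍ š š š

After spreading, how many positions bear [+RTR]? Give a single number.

4

From /ḍ/ at 5 leftward: 4 /i/ → [+RTR]; 3 /š/ blocks.
From /ṣ/ at 6 leftward: 5 /ḍ/ is itself a trigger — this domain ends here.
From /ḍ/ at 14 leftward: 13 /š/ blocks.
Targets with no active source: positions 1 2 7 8 11 12 stay [-emphatic].
[+RTR] positions on the surface: 4 5 6 14.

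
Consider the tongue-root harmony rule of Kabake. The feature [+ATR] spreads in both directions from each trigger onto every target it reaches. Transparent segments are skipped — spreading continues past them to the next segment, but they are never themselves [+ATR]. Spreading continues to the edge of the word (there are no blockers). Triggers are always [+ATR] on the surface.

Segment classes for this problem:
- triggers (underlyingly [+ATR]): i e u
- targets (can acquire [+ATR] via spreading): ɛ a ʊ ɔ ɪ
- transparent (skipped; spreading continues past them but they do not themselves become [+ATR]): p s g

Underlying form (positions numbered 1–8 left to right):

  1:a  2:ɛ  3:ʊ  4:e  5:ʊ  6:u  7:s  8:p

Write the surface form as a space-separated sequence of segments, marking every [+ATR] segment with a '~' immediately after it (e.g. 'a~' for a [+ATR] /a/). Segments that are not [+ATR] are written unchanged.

From /e/ at 4 rightward: 5 /ʊ/ → [+ATR]; 6 /u/ is itself a trigger — this domain ends here.
From /e/ at 4 leftward: 3 /ʊ/ → [+ATR]; 2 /ɛ/ → [+ATR]; 1 /a/ → [+ATR]; word edge.
From /u/ at 6 rightward: 7 /s/ transparent; 8 /p/ transparent; word edge.
From /u/ at 6 leftward: 5 /ʊ/ → [+ATR]; 4 /e/ is itself a trigger — this domain ends here.
[+ATR] positions on the surface: 1 2 3 4 5 6.

a~ ɛ~ ʊ~ e~ ʊ~ u~ s p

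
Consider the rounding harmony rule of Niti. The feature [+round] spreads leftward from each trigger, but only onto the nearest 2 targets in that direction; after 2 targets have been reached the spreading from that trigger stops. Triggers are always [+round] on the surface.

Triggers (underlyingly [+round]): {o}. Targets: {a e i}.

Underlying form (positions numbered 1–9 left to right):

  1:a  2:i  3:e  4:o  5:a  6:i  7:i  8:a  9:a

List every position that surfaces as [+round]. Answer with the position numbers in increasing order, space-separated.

2 3 4

From /o/ at 4 leftward: 3 /e/ → [+round]; 2 /i/ → [+round]; bound reached.
Targets with no active source: positions 1 5 6 7 8 9 stay [-round].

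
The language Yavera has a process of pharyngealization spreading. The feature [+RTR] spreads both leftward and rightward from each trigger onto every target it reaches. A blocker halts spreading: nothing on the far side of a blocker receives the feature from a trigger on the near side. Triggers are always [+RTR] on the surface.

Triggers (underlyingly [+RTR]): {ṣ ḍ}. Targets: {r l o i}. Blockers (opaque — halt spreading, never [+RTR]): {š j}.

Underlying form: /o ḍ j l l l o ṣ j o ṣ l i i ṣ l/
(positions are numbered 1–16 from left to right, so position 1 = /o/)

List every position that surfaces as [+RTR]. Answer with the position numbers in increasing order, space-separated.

1 2 4 5 6 7 8 10 11 12 13 14 15 16

From /ḍ/ at 2 rightward: 3 /j/ blocks.
From /ḍ/ at 2 leftward: 1 /o/ → [+RTR]; word edge.
From /ṣ/ at 8 rightward: 9 /j/ blocks.
From /ṣ/ at 8 leftward: 7 /o/ → [+RTR]; 6 /l/ → [+RTR]; 5 /l/ → [+RTR]; 4 /l/ → [+RTR]; 3 /j/ blocks.
From /ṣ/ at 11 rightward: 12 /l/ → [+RTR]; 13 /i/ → [+RTR]; 14 /i/ → [+RTR]; 15 /ṣ/ is itself a trigger — this domain ends here.
From /ṣ/ at 11 leftward: 10 /o/ → [+RTR]; 9 /j/ blocks.
From /ṣ/ at 15 rightward: 16 /l/ → [+RTR]; word edge.
From /ṣ/ at 15 leftward: 14 /i/ → [+RTR]; 13 /i/ → [+RTR]; 12 /l/ → [+RTR]; 11 /ṣ/ is itself a trigger — this domain ends here.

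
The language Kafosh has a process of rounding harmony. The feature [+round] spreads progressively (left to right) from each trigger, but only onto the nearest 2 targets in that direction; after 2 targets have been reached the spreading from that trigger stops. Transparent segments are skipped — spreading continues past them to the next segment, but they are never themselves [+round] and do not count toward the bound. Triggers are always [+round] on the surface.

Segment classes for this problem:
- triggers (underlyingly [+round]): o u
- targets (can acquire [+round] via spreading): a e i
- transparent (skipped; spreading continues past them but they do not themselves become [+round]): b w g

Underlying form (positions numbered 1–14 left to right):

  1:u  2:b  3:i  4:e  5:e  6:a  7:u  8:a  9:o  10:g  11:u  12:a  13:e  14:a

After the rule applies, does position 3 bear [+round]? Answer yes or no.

From /u/ at 1 rightward: 2 /b/ transparent; 3 /i/ → [+round]; 4 /e/ → [+round]; bound reached.
From /u/ at 7 rightward: 8 /a/ → [+round]; 9 /o/ is itself a trigger — this domain ends here.
From /o/ at 9 rightward: 10 /g/ transparent; 11 /u/ is itself a trigger — this domain ends here.
From /u/ at 11 rightward: 12 /a/ → [+round]; 13 /e/ → [+round]; bound reached.
Targets with no active source: positions 5 6 14 stay [-round].
[+round] positions on the surface: 1 3 4 7 8 9 11 12 13.

yes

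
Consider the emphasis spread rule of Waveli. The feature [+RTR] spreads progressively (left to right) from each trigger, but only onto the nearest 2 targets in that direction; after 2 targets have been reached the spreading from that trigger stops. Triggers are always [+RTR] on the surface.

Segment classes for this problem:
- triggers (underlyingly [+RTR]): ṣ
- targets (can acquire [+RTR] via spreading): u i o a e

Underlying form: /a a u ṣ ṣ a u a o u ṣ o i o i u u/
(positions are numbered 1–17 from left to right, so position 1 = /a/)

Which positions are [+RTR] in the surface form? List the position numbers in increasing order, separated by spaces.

From /ṣ/ at 4 rightward: 5 /ṣ/ is itself a trigger — this domain ends here.
From /ṣ/ at 5 rightward: 6 /a/ → [+RTR]; 7 /u/ → [+RTR]; bound reached.
From /ṣ/ at 11 rightward: 12 /o/ → [+RTR]; 13 /i/ → [+RTR]; bound reached.
Targets with no active source: positions 1 2 3 8 9 10 14 15 16 17 stay [-emphatic].

4 5 6 7 11 12 13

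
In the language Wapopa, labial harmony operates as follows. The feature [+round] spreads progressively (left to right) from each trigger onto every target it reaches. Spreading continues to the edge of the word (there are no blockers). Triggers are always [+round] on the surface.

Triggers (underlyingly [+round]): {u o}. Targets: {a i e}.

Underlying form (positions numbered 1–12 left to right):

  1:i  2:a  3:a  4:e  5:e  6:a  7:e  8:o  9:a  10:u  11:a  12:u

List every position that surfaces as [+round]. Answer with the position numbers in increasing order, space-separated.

8 9 10 11 12

From /o/ at 8 rightward: 9 /a/ → [+round]; 10 /u/ is itself a trigger — this domain ends here.
From /u/ at 10 rightward: 11 /a/ → [+round]; 12 /u/ is itself a trigger — this domain ends here.
From /u/ at 12 rightward: word edge.
Targets with no active source: positions 1 2 3 4 5 6 7 stay [-round].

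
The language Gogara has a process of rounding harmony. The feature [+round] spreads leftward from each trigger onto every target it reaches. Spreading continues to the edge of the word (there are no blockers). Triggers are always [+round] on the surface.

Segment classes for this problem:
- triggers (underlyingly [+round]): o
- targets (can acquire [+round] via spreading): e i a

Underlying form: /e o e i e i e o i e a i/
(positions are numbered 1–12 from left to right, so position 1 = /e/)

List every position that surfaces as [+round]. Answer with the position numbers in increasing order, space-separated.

From /o/ at 2 leftward: 1 /e/ → [+round]; word edge.
From /o/ at 8 leftward: 7 /e/ → [+round]; 6 /i/ → [+round]; 5 /e/ → [+round]; 4 /i/ → [+round]; 3 /e/ → [+round]; 2 /o/ is itself a trigger — this domain ends here.
Targets with no active source: positions 9 10 11 12 stay [-round].

1 2 3 4 5 6 7 8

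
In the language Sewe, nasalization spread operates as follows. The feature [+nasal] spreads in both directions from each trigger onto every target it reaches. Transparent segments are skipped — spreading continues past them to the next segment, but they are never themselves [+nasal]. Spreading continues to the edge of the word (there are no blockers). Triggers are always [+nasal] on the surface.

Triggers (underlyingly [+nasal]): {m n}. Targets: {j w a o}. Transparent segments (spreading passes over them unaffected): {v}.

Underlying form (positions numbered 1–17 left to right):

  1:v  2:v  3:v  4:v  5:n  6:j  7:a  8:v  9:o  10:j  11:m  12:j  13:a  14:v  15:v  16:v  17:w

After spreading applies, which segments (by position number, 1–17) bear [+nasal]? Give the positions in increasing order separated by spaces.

From /n/ at 5 rightward: 6 /j/ → [+nasal]; 7 /a/ → [+nasal]; 8 /v/ transparent; 9 /o/ → [+nasal]; 10 /j/ → [+nasal]; 11 /m/ is itself a trigger — this domain ends here.
From /n/ at 5 leftward: 4 /v/ transparent; 3 /v/ transparent; 2 /v/ transparent; 1 /v/ transparent; word edge.
From /m/ at 11 rightward: 12 /j/ → [+nasal]; 13 /a/ → [+nasal]; 14 /v/ transparent; 15 /v/ transparent; 16 /v/ transparent; 17 /w/ → [+nasal]; word edge.
From /m/ at 11 leftward: 10 /j/ → [+nasal]; 9 /o/ → [+nasal]; 8 /v/ transparent; 7 /a/ → [+nasal]; 6 /j/ → [+nasal]; 5 /n/ is itself a trigger — this domain ends here.

5 6 7 9 10 11 12 13 17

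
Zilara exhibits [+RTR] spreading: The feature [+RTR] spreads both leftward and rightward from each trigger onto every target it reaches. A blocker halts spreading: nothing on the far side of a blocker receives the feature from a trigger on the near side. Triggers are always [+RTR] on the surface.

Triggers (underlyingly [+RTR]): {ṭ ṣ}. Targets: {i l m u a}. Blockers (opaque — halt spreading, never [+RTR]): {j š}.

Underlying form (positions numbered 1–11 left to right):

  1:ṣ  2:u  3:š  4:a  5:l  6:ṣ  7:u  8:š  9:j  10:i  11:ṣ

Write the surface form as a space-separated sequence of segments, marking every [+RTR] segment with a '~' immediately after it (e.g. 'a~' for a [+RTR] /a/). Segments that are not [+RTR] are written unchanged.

From /ṣ/ at 1 rightward: 2 /u/ → [+RTR]; 3 /š/ blocks.
From /ṣ/ at 1 leftward: word edge.
From /ṣ/ at 6 rightward: 7 /u/ → [+RTR]; 8 /š/ blocks.
From /ṣ/ at 6 leftward: 5 /l/ → [+RTR]; 4 /a/ → [+RTR]; 3 /š/ blocks.
From /ṣ/ at 11 rightward: word edge.
From /ṣ/ at 11 leftward: 10 /i/ → [+RTR]; 9 /j/ blocks.
[+RTR] positions on the surface: 1 2 4 5 6 7 10 11.

ṣ~ u~ š a~ l~ ṣ~ u~ š j i~ ṣ~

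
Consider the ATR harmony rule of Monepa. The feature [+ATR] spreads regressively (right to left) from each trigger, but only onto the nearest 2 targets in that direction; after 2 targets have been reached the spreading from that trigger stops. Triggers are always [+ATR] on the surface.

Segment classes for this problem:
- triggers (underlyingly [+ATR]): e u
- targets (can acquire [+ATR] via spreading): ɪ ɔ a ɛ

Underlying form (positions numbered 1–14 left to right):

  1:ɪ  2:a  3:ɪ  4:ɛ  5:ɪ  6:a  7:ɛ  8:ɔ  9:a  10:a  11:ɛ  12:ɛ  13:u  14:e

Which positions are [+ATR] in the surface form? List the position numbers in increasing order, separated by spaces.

From /u/ at 13 leftward: 12 /ɛ/ → [+ATR]; 11 /ɛ/ → [+ATR]; bound reached.
From /e/ at 14 leftward: 13 /u/ is itself a trigger — this domain ends here.
Targets with no active source: positions 1 2 3 4 5 6 7 8 9 10 stay [-ATR].

11 12 13 14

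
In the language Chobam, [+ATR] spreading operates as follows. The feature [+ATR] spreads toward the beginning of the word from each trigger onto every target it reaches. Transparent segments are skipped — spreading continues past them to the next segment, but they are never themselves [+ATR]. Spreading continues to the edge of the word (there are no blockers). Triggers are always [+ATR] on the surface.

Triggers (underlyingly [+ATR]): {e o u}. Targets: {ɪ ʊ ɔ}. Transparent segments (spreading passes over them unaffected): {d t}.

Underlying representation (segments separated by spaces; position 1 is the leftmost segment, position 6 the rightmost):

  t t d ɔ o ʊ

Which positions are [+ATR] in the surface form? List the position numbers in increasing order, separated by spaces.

From /o/ at 5 leftward: 4 /ɔ/ → [+ATR]; 3 /d/ transparent; 2 /t/ transparent; 1 /t/ transparent; word edge.
Target with no active source: position 6 stays [-ATR].

4 5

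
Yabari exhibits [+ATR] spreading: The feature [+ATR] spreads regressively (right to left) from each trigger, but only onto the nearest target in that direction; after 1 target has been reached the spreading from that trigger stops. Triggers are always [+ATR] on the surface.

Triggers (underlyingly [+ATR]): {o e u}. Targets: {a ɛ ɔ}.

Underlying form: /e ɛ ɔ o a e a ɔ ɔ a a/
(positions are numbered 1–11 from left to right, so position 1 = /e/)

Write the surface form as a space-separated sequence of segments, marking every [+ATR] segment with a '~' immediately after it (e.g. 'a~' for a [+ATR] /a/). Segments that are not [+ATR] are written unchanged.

From /e/ at 1 leftward: word edge.
From /o/ at 4 leftward: 3 /ɔ/ → [+ATR]; bound reached.
From /e/ at 6 leftward: 5 /a/ → [+ATR]; bound reached.
Targets with no active source: positions 2 7 8 9 10 11 stay [-ATR].
[+ATR] positions on the surface: 1 3 4 5 6.

e~ ɛ ɔ~ o~ a~ e~ a ɔ ɔ a a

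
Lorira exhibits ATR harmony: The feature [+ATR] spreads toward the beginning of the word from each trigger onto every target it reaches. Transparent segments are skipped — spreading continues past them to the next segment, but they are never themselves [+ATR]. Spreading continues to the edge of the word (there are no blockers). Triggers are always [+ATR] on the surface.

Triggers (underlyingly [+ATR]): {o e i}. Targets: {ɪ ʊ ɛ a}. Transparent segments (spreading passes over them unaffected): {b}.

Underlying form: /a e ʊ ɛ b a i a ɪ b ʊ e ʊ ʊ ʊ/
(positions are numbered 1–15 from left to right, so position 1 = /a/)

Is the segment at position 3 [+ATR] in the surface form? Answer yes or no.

yes

From /e/ at 2 leftward: 1 /a/ → [+ATR]; word edge.
From /i/ at 7 leftward: 6 /a/ → [+ATR]; 5 /b/ transparent; 4 /ɛ/ → [+ATR]; 3 /ʊ/ → [+ATR]; 2 /e/ is itself a trigger — this domain ends here.
From /e/ at 12 leftward: 11 /ʊ/ → [+ATR]; 10 /b/ transparent; 9 /ɪ/ → [+ATR]; 8 /a/ → [+ATR]; 7 /i/ is itself a trigger — this domain ends here.
Targets with no active source: positions 13 14 15 stay [-ATR].
[+ATR] positions on the surface: 1 2 3 4 6 7 8 9 11 12.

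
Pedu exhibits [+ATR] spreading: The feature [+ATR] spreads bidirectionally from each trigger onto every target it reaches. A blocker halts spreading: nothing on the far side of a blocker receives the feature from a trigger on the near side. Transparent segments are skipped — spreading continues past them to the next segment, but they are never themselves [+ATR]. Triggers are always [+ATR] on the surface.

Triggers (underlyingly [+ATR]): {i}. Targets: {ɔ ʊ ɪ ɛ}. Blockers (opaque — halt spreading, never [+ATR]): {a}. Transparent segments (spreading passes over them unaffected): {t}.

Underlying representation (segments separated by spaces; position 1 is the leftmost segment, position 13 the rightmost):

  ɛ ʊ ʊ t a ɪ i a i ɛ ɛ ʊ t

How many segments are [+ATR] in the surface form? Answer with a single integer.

From /i/ at 7 rightward: 8 /a/ blocks.
From /i/ at 7 leftward: 6 /ɪ/ → [+ATR]; 5 /a/ blocks.
From /i/ at 9 rightward: 10 /ɛ/ → [+ATR]; 11 /ɛ/ → [+ATR]; 12 /ʊ/ → [+ATR]; 13 /t/ transparent; word edge.
From /i/ at 9 leftward: 8 /a/ blocks.
Targets with no active source: positions 1 2 3 stay [-ATR].
[+ATR] positions on the surface: 6 7 9 10 11 12.

6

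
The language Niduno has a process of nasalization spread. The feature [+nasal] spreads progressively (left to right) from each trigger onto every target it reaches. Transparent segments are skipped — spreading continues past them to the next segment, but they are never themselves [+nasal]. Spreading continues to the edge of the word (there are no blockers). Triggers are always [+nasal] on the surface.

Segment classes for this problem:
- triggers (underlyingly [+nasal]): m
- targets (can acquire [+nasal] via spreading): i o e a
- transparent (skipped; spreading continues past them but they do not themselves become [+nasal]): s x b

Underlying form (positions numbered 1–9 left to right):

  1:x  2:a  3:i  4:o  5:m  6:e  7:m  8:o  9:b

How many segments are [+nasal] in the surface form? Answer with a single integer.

From /m/ at 5 rightward: 6 /e/ → [+nasal]; 7 /m/ is itself a trigger — this domain ends here.
From /m/ at 7 rightward: 8 /o/ → [+nasal]; 9 /b/ transparent; word edge.
Targets with no active source: positions 2 3 4 stay [-nasal].
[+nasal] positions on the surface: 5 6 7 8.

4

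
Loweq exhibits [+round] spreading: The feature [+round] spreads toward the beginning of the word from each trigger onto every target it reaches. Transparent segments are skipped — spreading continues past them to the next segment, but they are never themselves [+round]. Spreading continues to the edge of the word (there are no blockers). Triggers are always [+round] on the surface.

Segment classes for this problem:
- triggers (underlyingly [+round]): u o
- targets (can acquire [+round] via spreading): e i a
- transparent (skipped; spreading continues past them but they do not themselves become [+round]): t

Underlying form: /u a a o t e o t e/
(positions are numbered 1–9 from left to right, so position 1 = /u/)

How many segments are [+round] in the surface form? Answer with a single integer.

From /u/ at 1 leftward: word edge.
From /o/ at 4 leftward: 3 /a/ → [+round]; 2 /a/ → [+round]; 1 /u/ is itself a trigger — this domain ends here.
From /o/ at 7 leftward: 6 /e/ → [+round]; 5 /t/ transparent; 4 /o/ is itself a trigger — this domain ends here.
Target with no active source: position 9 stays [-round].
[+round] positions on the surface: 1 2 3 4 6 7.

6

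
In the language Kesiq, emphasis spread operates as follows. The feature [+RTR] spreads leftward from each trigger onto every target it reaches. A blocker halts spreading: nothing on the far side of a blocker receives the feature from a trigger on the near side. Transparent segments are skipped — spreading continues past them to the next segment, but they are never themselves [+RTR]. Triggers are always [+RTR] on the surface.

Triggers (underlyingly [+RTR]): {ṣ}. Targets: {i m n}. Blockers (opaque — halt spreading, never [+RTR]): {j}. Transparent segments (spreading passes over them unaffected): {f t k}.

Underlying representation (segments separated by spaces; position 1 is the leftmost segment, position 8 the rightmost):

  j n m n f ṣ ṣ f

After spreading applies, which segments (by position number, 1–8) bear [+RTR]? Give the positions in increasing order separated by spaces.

2 3 4 6 7

From /ṣ/ at 6 leftward: 5 /f/ transparent; 4 /n/ → [+RTR]; 3 /m/ → [+RTR]; 2 /n/ → [+RTR]; 1 /j/ blocks.
From /ṣ/ at 7 leftward: 6 /ṣ/ is itself a trigger — this domain ends here.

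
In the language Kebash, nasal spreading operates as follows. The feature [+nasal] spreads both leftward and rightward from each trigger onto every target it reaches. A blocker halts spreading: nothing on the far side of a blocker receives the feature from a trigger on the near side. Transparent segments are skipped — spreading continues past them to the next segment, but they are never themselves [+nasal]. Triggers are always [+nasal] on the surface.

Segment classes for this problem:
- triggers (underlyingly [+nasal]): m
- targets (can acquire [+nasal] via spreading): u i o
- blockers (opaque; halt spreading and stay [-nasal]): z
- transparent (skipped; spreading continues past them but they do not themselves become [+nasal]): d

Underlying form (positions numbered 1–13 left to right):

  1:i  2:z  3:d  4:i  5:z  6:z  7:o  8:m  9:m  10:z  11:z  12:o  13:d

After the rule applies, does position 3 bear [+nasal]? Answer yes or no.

no

From /m/ at 8 rightward: 9 /m/ is itself a trigger — this domain ends here.
From /m/ at 8 leftward: 7 /o/ → [+nasal]; 6 /z/ blocks.
From /m/ at 9 rightward: 10 /z/ blocks.
From /m/ at 9 leftward: 8 /m/ is itself a trigger — this domain ends here.
Targets with no active source: positions 1 4 12 stay [-nasal].
[+nasal] positions on the surface: 7 8 9.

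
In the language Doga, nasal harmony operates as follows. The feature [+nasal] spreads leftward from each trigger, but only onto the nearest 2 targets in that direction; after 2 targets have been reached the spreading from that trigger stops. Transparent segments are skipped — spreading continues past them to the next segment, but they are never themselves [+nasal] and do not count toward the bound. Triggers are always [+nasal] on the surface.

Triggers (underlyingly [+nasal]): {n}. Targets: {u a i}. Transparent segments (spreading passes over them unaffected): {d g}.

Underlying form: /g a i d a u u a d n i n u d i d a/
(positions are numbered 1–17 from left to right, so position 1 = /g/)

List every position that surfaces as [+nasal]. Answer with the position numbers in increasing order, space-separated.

From /n/ at 10 leftward: 9 /d/ transparent; 8 /a/ → [+nasal]; 7 /u/ → [+nasal]; bound reached.
From /n/ at 12 leftward: 11 /i/ → [+nasal]; 10 /n/ is itself a trigger — this domain ends here.
Targets with no active source: positions 2 3 5 6 13 15 17 stay [-nasal].

7 8 10 11 12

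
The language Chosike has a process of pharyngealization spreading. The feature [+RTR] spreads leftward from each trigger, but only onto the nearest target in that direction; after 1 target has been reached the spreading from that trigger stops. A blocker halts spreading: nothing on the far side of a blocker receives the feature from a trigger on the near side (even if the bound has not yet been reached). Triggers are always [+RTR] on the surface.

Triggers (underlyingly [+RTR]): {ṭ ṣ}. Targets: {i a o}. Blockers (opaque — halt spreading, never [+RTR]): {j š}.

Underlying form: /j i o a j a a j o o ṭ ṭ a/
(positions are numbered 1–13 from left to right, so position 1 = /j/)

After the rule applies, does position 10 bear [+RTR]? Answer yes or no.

From /ṭ/ at 11 leftward: 10 /o/ → [+RTR]; bound reached.
From /ṭ/ at 12 leftward: 11 /ṭ/ is itself a trigger — this domain ends here.
Targets with no active source: positions 2 3 4 6 7 9 13 stay [-emphatic].
[+RTR] positions on the surface: 10 11 12.

yes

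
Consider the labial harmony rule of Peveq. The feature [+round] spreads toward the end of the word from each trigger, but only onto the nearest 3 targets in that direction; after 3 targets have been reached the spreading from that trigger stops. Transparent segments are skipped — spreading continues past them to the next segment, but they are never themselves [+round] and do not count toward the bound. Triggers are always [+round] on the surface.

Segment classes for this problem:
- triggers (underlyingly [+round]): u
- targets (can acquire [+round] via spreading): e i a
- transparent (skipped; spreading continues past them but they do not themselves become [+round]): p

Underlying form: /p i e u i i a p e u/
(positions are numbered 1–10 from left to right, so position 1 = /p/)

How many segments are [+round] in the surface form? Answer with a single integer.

From /u/ at 4 rightward: 5 /i/ → [+round]; 6 /i/ → [+round]; 7 /a/ → [+round]; bound reached.
From /u/ at 10 rightward: word edge.
Targets with no active source: positions 2 3 9 stay [-round].
[+round] positions on the surface: 4 5 6 7 10.

5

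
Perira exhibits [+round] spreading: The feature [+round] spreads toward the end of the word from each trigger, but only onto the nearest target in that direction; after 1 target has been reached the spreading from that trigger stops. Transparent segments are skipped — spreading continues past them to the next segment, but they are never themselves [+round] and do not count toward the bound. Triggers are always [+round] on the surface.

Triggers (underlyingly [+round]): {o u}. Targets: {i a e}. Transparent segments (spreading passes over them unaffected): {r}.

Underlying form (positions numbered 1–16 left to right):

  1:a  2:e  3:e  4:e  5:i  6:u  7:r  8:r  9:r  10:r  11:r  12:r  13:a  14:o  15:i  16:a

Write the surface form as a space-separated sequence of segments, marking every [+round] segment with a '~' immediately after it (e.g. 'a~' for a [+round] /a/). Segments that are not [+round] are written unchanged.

a e e e i u~ r r r r r r a~ o~ i~ a

From /u/ at 6 rightward: 7 /r/ transparent; 8 /r/ transparent; 9 /r/ transparent; 10 /r/ transparent; 11 /r/ transparent; 12 /r/ transparent; 13 /a/ → [+round]; bound reached.
From /o/ at 14 rightward: 15 /i/ → [+round]; bound reached.
Targets with no active source: positions 1 2 3 4 5 16 stay [-round].
[+round] positions on the surface: 6 13 14 15.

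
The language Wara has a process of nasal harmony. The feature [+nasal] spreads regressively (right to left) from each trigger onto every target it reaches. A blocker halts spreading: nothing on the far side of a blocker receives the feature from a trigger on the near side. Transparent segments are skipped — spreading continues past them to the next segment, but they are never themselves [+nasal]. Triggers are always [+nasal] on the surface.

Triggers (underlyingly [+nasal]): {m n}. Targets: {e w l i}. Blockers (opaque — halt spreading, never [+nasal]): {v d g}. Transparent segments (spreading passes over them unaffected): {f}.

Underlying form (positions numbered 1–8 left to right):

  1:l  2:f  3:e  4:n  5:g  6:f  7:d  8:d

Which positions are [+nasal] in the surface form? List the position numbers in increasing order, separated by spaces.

From /n/ at 4 leftward: 3 /e/ → [+nasal]; 2 /f/ transparent; 1 /l/ → [+nasal]; word edge.

1 3 4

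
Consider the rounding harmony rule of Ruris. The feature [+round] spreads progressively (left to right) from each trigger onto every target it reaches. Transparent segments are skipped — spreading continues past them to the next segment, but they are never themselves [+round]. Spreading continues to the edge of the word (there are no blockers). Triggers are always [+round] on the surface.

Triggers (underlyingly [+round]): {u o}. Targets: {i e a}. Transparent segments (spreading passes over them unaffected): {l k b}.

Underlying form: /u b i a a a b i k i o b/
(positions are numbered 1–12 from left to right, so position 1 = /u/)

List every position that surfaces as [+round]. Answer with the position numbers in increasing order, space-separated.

1 3 4 5 6 8 10 11

From /u/ at 1 rightward: 2 /b/ transparent; 3 /i/ → [+round]; 4 /a/ → [+round]; 5 /a/ → [+round]; 6 /a/ → [+round]; 7 /b/ transparent; 8 /i/ → [+round]; 9 /k/ transparent; 10 /i/ → [+round]; 11 /o/ is itself a trigger — this domain ends here.
From /o/ at 11 rightward: 12 /b/ transparent; word edge.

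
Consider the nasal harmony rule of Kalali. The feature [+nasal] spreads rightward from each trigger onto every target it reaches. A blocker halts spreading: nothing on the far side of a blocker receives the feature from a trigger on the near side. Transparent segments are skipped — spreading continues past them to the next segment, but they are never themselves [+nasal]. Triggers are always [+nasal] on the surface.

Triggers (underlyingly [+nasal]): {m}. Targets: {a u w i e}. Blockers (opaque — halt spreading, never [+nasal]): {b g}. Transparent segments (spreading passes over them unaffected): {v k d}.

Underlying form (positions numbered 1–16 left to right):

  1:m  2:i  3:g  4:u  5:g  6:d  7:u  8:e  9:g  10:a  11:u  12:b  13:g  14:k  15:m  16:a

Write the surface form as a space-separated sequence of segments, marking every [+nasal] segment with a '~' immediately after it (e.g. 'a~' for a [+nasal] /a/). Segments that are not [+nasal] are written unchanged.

From /m/ at 1 rightward: 2 /i/ → [+nasal]; 3 /g/ blocks.
From /m/ at 15 rightward: 16 /a/ → [+nasal]; word edge.
Targets with no active source: positions 4 7 8 10 11 stay [-nasal].
[+nasal] positions on the surface: 1 2 15 16.

m~ i~ g u g d u e g a u b g k m~ a~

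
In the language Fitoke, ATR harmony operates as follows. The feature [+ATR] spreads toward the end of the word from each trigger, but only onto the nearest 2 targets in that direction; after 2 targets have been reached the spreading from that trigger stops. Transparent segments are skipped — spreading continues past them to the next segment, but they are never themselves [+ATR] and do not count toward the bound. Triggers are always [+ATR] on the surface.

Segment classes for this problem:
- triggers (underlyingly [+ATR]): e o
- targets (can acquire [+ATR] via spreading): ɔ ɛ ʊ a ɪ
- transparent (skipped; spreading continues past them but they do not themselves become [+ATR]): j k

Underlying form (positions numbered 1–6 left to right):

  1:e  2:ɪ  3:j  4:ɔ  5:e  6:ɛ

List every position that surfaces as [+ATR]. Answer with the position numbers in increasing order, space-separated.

From /e/ at 1 rightward: 2 /ɪ/ → [+ATR]; 3 /j/ transparent; 4 /ɔ/ → [+ATR]; bound reached.
From /e/ at 5 rightward: 6 /ɛ/ → [+ATR]; word edge.

1 2 4 5 6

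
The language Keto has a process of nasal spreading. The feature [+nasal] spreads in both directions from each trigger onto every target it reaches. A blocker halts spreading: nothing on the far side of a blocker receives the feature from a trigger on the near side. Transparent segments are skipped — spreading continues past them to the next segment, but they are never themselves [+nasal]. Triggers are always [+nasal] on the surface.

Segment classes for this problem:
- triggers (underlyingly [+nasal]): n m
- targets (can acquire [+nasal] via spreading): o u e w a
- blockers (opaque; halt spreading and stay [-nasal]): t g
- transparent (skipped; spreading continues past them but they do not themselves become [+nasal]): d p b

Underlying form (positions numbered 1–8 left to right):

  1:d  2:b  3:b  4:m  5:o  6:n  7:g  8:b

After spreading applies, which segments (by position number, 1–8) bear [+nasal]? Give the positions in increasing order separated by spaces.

4 5 6

From /m/ at 4 rightward: 5 /o/ → [+nasal]; 6 /n/ is itself a trigger — this domain ends here.
From /m/ at 4 leftward: 3 /b/ transparent; 2 /b/ transparent; 1 /d/ transparent; word edge.
From /n/ at 6 rightward: 7 /g/ blocks.
From /n/ at 6 leftward: 5 /o/ → [+nasal]; 4 /m/ is itself a trigger — this domain ends here.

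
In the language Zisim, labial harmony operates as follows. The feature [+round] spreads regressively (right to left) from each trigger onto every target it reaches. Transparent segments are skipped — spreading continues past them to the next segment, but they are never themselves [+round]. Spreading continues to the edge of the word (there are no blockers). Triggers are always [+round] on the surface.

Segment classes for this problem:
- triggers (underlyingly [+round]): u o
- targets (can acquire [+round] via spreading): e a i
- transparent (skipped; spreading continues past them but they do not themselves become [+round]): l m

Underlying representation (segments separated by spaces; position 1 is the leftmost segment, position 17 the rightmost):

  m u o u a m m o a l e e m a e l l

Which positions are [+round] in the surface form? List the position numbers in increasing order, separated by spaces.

From /u/ at 2 leftward: 1 /m/ transparent; word edge.
From /o/ at 3 leftward: 2 /u/ is itself a trigger — this domain ends here.
From /u/ at 4 leftward: 3 /o/ is itself a trigger — this domain ends here.
From /o/ at 8 leftward: 7 /m/ transparent; 6 /m/ transparent; 5 /a/ → [+round]; 4 /u/ is itself a trigger — this domain ends here.
Targets with no active source: positions 9 11 12 14 15 stay [-round].

2 3 4 5 8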